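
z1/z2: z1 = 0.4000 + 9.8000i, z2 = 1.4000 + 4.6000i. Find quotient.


Conjugate of z2 = 1.4000 - 4.6000i
Numerator: (0.4000 + 9.8000i)(1.4000 - 4.6000i) = 45.6400 + 11.8800i
Denominator: 1.4^2 + 4.6^2 = 23.12
Result = (45.6400 + 11.8800i)/23.12

1.9740 + 0.5138i


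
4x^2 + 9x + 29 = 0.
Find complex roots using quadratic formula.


disc = 9^2 - 4*4*29 = 81 - 464 = -383
sqrt(|disc|) = sqrt(383) = 19.5704
Real part = -9/(2*4) = -1.1250
Imag part = 19.5704/(2*4) = 2.4463

-1.1250 ± 2.4463i


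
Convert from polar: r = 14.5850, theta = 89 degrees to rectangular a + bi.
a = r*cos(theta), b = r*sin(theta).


a = 14.5850*cos(89°) = 14.5850*0.01745 = 0.2545
b = 14.5850*sin(89°) = 14.5850*0.99985 = 14.5828

0.2545 + 14.5828i


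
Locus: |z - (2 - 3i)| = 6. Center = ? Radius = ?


|z - z0| = r is a circle with center z0 and radius r.
Center = (2, -3), radius = 6

Circle with center (2, -3) and radius 6


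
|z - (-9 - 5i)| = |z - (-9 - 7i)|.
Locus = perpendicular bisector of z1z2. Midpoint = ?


Equal distances means the locus is the perpendicular bisector of z1 and z2.
Midpoint = ((-9+(-9))/2, (-5+(-7))/2) = (-9.0000, -6.0000)

Perpendicular bisector through (-9.0000, -6.0000)


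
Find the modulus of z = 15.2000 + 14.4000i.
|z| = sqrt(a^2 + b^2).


|z| = sqrt(15.2^2 + 14.4^2) = sqrt(231.04 + 207.36) = sqrt(438.4) = 20.9380

|z| = 20.9380


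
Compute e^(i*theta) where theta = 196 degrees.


cos(196°) = -0.9613
sin(196°) = -0.2756

e^(i*196°) = -0.9613 - 0.2756i


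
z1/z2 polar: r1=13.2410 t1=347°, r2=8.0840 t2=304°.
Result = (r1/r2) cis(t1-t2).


r = 13.2410 / 8.0840 = 1.6379
theta = 347° - 304° = 43° = 43° (mod 360)

1.6379 cis(43°)


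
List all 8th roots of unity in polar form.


The 8th roots of unity are cis(360k/8°) for k=0..7
Angle step = 360/8 = 45°
Primitive root: cis(45°)
Primitive root = 0.7071 + 0.7071i

8 roots at angles: 0°, 45°, 90°, 135°, 180°, 225°, 270°, 315°


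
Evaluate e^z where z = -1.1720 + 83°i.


e^-1.1720 = 0.3097
cos(83°) = 0.12187
sin(83°) = 0.9925
Real = 0.3097*0.12187 = 0.0377
Imag = 0.3097*0.9925 = 0.3074

0.0377 + 0.3074i


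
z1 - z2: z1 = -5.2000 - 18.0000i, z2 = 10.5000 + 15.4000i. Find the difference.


Real: -5.2 - 10.5 = -15.7
Imag: -18 - 15.4 = -33.4

-15.7000 - 33.4000i


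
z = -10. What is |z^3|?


|z| = sqrt(100+0) = sqrt(100) = 10
|z^3| = |z|^3 = 10^3 = 1000

|z^3| = 1000


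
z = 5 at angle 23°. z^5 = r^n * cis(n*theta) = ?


r^5 = 5^5 = 3125
n*theta = 5*23° = 115° = 115° (mod 360)
a = 3125*cos(115°) = -1320.6821
b = 3125*sin(115°) = 2832.2118

3125 cis(115°) = -1320.6821 + 2832.2118i


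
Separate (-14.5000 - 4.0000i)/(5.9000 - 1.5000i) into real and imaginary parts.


Multiply by conjugate: (-14.5000 - 4.0000i)(5.9000 + 1.5000i) / (5.9^2 + (-1.5)^2)
Numerator real = -14.5*5.9 - (4)*(-1.5) = -79.55
Numerator imag = -4*5.9 - (-14.5)*(-1.5) = -45.35
Denominator = 37.06
Re(z) = -79.55/37.06 = -2.1465
Im(z) = -45.35/37.06 = -1.2237

Re(z) = -2.1465, Im(z) = -1.2237


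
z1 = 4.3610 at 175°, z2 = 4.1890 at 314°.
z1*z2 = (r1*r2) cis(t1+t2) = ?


r = 4.3610 * 4.1890 = 18.2682
theta = 175° + 314° = 489° = 129° (mod 360)

18.2682 cis(129°)


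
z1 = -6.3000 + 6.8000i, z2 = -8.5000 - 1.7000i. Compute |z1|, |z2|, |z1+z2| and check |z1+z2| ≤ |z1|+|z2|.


|z1| = sqrt((-6.3)^2 + 6.8^2) = sqrt(85.93) = 9.2698
|z2| = sqrt((-8.5)^2 + (-1.7)^2) = sqrt(75.14) = 8.6683
z1+z2 = -14.8000 + 5.1000i
|z1+z2| = sqrt(245.05) = 15.6541
|z1|+|z2| = 9.2698 + 8.6683 = 17.9381

|z1+z2| = 15.6541 ≤ |z1|+|z2| = 17.9381 (verified)


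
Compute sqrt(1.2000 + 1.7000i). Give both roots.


|z| = sqrt(1.44+2.89) = 2.0809
sqrt((|z|+a)/2) = sqrt((2.0809+1.2)/2) = sqrt(1.6404) = 1.2808
sqrt((|z|-a)/2) = sqrt((2.0809-1.2)/2) = sqrt(0.4404) = 0.6637

±(1.2808 + 0.6637i) i.e. 1.2808 + 0.6637i and -1.2808 - 0.6637i


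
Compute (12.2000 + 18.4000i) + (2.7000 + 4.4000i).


Real: 12.2 + 2.7 = 14.9
Imag: 18.4 + 4.4 = 22.8

14.9000 + 22.8000i


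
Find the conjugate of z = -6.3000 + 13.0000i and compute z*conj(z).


z_bar = -6.3000 - 13.0000i
z*z_bar = (-6.3)^2 + 13^2 = 39.69 + 169 = 208.69

z_bar = -6.3000 - 13.0000i, z*z_bar = 208.69


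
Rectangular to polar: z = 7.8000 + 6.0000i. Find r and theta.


r = sqrt(60.84+36) = sqrt(96.84) = 9.8407
theta = atan2(6, 7.8) = 37.5686 degrees

r = 9.8407, theta = 37.5686 degrees


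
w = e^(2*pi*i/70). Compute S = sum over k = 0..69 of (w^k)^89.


The roots are w_k = w^k with w = e^(2*pi*i/70), and (w^k)^89 = (w^89)^k.
So S = 1 + u + u^2 + ... + u^(69) with u = w^89.
89 = 1*70 + 19, so 89 is not a multiple of 70: u = (w^70)^1 * w^19 = w^19 ≠ 1 (w is a primitive 70th root), while u^70 = (w^70)^89 = 1.
Geometric series: S = (1 - u^70)/(1 - u) = (1 - 1)/(1 - u) = 0

S = 0


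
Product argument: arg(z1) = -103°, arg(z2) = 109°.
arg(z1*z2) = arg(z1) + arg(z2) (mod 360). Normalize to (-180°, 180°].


arg(z1*z2) = -103° + 109° = 6°
Normalized to (-180°, 180°]: 6°

6°


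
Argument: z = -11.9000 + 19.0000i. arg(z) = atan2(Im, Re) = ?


Re = -11.9, Im = 19
arg = atan2(19, -11.9) = 122.0596 degrees

arg(z) = 122.0596 degrees


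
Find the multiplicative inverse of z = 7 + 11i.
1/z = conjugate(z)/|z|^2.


|z|^2 = 49+121 = 170
1/z = (7 - 11i)/170

1/z = 0.0412 - 0.0647i


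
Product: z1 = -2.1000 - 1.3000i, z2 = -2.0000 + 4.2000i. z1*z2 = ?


Real = -2.1*(-2) - (-1.3)*4.2 = 4.2 - (-5.46) = 9.66
Imag = -2.1*4.2 - (2)*(-1.3) = -8.82 + 2.6 = -6.22

9.6600 - 6.2200i


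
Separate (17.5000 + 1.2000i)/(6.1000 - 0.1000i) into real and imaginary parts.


Multiply by conjugate: (17.5000 + 1.2000i)(6.1000 + 0.1000i) / (6.1^2 + (-0.1)^2)
Numerator real = 17.5*6.1 + 1.2*(-0.1) = 106.63
Numerator imag = 1.2*6.1 - 17.5*(-0.1) = 9.07
Denominator = 37.22
Re(z) = 106.63/37.22 = 2.8649
Im(z) = 9.07/37.22 = 0.2437

Re(z) = 2.8649, Im(z) = 0.2437


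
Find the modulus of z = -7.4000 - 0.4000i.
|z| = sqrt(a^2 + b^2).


|z| = sqrt((-7.4)^2 + (-0.4)^2) = sqrt(54.76 + 0.16) = sqrt(54.92) = 7.4108

|z| = 7.4108


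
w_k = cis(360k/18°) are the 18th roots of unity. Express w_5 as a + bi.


Angle = 360*5/18 = 100°
a = cos(100°) = -0.1736
b = sin(100°) = 0.9848

-0.1736 + 0.9848i


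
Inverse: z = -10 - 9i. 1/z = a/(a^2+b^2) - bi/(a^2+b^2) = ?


|z|^2 = 100+81 = 181
1/z = (-10 + 9i)/181

1/z = -0.0552 + 0.0497i


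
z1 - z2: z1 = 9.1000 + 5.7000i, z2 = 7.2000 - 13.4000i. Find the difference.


Real: 9.1 - 7.2 = 1.9
Imag: 5.7 + 13.4 = 19.1

1.9000 + 19.1000i


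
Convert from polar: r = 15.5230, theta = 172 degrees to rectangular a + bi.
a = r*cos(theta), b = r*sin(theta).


a = 15.5230*cos(172°) = 15.5230*(-0.990268) = -15.3719
b = 15.5230*sin(172°) = 15.5230*0.139173 = 2.1604

-15.3719 + 2.1604i


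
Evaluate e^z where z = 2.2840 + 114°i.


e^2.2840 = 9.81587
cos(114°) = -0.40674
sin(114°) = 0.913545
Real = 9.81587*(-0.40674) = -3.9925
Imag = 9.81587*0.913545 = 8.9672

-3.9925 + 8.9672i


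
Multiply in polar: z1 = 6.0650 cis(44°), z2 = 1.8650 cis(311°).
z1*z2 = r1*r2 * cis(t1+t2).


r = 6.0650 * 1.8650 = 11.3112
theta = 44° + 311° = 355° = 355° (mod 360)

11.3112 cis(355°)


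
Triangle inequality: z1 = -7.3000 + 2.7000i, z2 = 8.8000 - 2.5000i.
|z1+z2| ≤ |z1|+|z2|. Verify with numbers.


|z1| = sqrt((-7.3)^2 + 2.7^2) = sqrt(60.58) = 7.7833
|z2| = sqrt(8.8^2 + (-2.5)^2) = sqrt(83.69) = 9.1482
z1+z2 = 1.5000 + 0.2000i
|z1+z2| = sqrt(2.29) = 1.5133
|z1|+|z2| = 7.7833 + 9.1482 = 16.9315

|z1+z2| = 1.5133 ≤ |z1|+|z2| = 16.9315 (verified)


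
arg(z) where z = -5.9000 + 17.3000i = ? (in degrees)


Re = -5.9, Im = 17.3
arg = atan2(17.3, -5.9) = 108.8315 degrees

arg(z) = 108.8315 degrees


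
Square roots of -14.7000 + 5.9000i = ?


|z| = sqrt(216.09+34.81) = 15.8398
sqrt((|z|+a)/2) = sqrt((15.8398+(-14.7))/2) = sqrt(0.5699) = 0.7549
sqrt((|z|-a)/2) = sqrt((15.8398-(-14.7))/2) = sqrt(15.2699) = 3.9077

±(0.7549 + 3.9077i) i.e. 0.7549 + 3.9077i and -0.7549 - 3.9077i


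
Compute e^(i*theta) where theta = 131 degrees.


cos(131°) = -0.6561
sin(131°) = 0.7547

e^(i*131°) = -0.6561 + 0.7547i


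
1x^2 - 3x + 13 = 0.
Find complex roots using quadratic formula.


disc = (-3)^2 - 4*1*13 = 9 - 52 = -43
sqrt(|disc|) = sqrt(43) = 6.5574
Real part = 3/(2*1) = 1.5000
Imag part = 6.5574/(2*1) = 3.2787

1.5000 ± 3.2787i


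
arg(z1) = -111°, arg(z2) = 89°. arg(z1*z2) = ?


arg(z1*z2) = -111° + 89° = -22°
Normalized to (-180°, 180°]: -22°

-22°


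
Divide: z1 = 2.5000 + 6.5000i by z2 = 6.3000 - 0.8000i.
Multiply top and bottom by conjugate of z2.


Conjugate of z2 = 6.3000 + 0.8000i
Numerator: (2.5000 + 6.5000i)(6.3000 + 0.8000i) = 10.5500 + 42.9500i
Denominator: 6.3^2 + (-0.8)^2 = 40.33
Result = (10.5500 + 42.9500i)/40.33

0.2616 + 1.0650i


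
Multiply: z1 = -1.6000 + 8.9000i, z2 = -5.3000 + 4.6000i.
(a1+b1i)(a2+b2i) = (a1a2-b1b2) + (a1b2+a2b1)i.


Real = -1.6*(-5.3) - 8.9*4.6 = 8.48 - 40.94 = -32.46
Imag = -1.6*4.6 - (5.3)*8.9 = -7.36 - (47.17) = -54.53

-32.4600 - 54.5300i


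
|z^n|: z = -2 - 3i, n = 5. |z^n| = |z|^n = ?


|z| = sqrt(4+9) = sqrt(13) = 3.6056
|z^5| = |z|^5 = (sqrt(13))^5 = 13^2 * sqrt(13) = 169*sqrt(13)

|z^5| = 169*sqrt(13) ≈ 609.3382


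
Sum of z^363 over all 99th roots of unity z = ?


The roots are w_k = w^k with w = e^(2*pi*i/99), and (w^k)^363 = (w^363)^k.
So S = 1 + u + u^2 + ... + u^(98) with u = w^363.
363 = 3*99 + 66, so 363 is not a multiple of 99: u = (w^99)^3 * w^66 = w^66 ≠ 1 (w is a primitive 99th root), while u^99 = (w^99)^363 = 1.
Geometric series: S = (1 - u^99)/(1 - u) = (1 - 1)/(1 - u) = 0

S = 0


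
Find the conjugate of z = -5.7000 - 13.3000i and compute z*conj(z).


z_bar = -5.7000 + 13.3000i
z*z_bar = (-5.7)^2 + (-13.3)^2 = 32.49 + 176.89 = 209.38

z_bar = -5.7000 + 13.3000i, z*z_bar = 209.38


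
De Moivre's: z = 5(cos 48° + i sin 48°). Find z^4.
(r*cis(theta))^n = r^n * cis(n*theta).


r^4 = 5^4 = 625
n*theta = 4*48° = 192° = 192° (mod 360)
a = 625*cos(192°) = -611.3423
b = 625*sin(192°) = -129.9448

625 cis(192°) = -611.3423 - 129.9448i


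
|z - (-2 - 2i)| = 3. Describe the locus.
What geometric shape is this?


|z - z0| = r is a circle with center z0 and radius r.
Center = (-2, -2), radius = 3

Circle with center (-2, -2) and radius 3


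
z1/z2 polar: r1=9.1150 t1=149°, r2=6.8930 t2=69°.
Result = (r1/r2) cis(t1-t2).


r = 9.1150 / 6.8930 = 1.3224
theta = 149° - 69° = 80° = 80° (mod 360)

1.3224 cis(80°)


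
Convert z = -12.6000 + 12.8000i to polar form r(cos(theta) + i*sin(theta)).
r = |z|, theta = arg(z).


r = sqrt(158.76+163.84) = sqrt(322.6) = 17.9611
theta = atan2(12.8, -12.6) = 134.5489 degrees

r = 17.9611, theta = 134.5489 degrees


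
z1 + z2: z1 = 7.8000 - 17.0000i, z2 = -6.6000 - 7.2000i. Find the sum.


Real: 7.8 - 6.6 = 1.2
Imag: -17 - 7.2 = -24.2

1.2000 - 24.2000i


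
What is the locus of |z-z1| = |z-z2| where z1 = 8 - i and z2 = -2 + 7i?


Equal distances means the locus is the perpendicular bisector of z1 and z2.
Midpoint = ((8+(-2))/2, (-1+7)/2) = (3.0000, 3.0000)

Perpendicular bisector through (3.0000, 3.0000)


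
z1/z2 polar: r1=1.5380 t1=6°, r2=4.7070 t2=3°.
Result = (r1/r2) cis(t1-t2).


r = 1.5380 / 4.7070 = 0.3267
theta = 6° - 3° = 3° = 3° (mod 360)

0.3267 cis(3°)


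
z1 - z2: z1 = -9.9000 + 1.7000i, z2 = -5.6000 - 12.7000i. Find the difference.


Real: -9.9 + 5.6 = -4.3
Imag: 1.7 + 12.7 = 14.4

-4.3000 + 14.4000i


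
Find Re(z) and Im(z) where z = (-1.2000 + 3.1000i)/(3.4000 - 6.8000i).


Multiply by conjugate: (-1.2000 + 3.1000i)(3.4000 + 6.8000i) / (3.4^2 + (-6.8)^2)
Numerator real = -1.2*3.4 + 3.1*(-6.8) = -25.16
Numerator imag = 3.1*3.4 - (-1.2)*(-6.8) = 2.38
Denominator = 57.8
Re(z) = -25.16/57.8 = -0.4353
Im(z) = 2.38/57.8 = 0.0412

Re(z) = -0.4353, Im(z) = 0.0412


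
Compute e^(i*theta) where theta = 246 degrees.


cos(246°) = -0.4067
sin(246°) = -0.9135

e^(i*246°) = -0.4067 - 0.9135i


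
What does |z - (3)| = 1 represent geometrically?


|z - z0| = r is a circle with center z0 and radius r.
Center = (3, 0), radius = 1

Circle with center (3, 0) and radius 1


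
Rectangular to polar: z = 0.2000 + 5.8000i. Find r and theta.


r = sqrt(0.04+33.64) = sqrt(33.68) = 5.8034
theta = atan2(5.8, 0.2) = 88.0251 degrees

r = 5.8034, theta = 88.0251 degrees


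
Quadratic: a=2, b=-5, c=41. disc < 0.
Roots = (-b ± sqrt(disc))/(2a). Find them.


disc = (-5)^2 - 4*2*41 = 25 - 328 = -303
sqrt(|disc|) = sqrt(303) = 17.4069
Real part = 5/(2*2) = 1.2500
Imag part = 17.4069/(2*2) = 4.3517

1.2500 ± 4.3517i


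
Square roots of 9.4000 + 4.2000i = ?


|z| = sqrt(88.36+17.64) = 10.2956
sqrt((|z|+a)/2) = sqrt((10.2956+9.4)/2) = sqrt(9.8478) = 3.1381
sqrt((|z|-a)/2) = sqrt((10.2956-9.4)/2) = sqrt(0.4478) = 0.6692

±(3.1381 + 0.6692i) i.e. 3.1381 + 0.6692i and -3.1381 - 0.6692i


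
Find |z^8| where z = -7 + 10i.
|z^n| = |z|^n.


|z| = sqrt(49+100) = sqrt(149) = 12.2066
|z^8| = |z|^8 = (sqrt(149))^8 = 149^4 = 492884401

|z^8| = 492884401


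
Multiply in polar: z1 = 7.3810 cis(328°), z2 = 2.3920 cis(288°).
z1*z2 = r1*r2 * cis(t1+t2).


r = 7.3810 * 2.3920 = 17.6554
theta = 328° + 288° = 616° = 256° (mod 360)

17.6554 cis(256°)


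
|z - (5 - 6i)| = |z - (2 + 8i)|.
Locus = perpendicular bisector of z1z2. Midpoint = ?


Equal distances means the locus is the perpendicular bisector of z1 and z2.
Midpoint = ((5+2)/2, (-6+8)/2) = (3.5000, 1.0000)

Perpendicular bisector through (3.5000, 1.0000)


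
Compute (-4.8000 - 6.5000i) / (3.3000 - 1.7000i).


Conjugate of z2 = 3.3000 + 1.7000i
Numerator: (-4.8000 - 6.5000i)(3.3000 + 1.7000i) = -4.7900 - 29.6100i
Denominator: 3.3^2 + (-1.7)^2 = 13.78
Result = (-4.7900 - 29.6100i)/13.78

-0.3476 - 2.1488i


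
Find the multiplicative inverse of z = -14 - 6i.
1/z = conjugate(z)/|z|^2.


|z|^2 = 196+36 = 232
1/z = (-14 + 6i)/232

1/z = -0.0603 + 0.0259i


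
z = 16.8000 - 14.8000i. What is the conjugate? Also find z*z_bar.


z_bar = 16.8000 + 14.8000i
z*z_bar = 16.8^2 + (-14.8)^2 = 282.24 + 219.04 = 501.28

z_bar = 16.8000 + 14.8000i, z*z_bar = 501.28


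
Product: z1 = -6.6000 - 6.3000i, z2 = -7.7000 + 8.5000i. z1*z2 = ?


Real = -6.6*(-7.7) - (-6.3)*8.5 = 50.82 - (-53.55) = 104.37
Imag = -6.6*8.5 - (7.7)*(-6.3) = -56.1 + 48.51 = -7.59

104.3700 - 7.5900i


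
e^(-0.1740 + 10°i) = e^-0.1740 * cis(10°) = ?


e^-0.1740 = 0.8403
cos(10°) = 0.9848
sin(10°) = 0.1736
Real = 0.8403*0.9848 = 0.8275
Imag = 0.8403*0.1736 = 0.1459

0.8275 + 0.1459i


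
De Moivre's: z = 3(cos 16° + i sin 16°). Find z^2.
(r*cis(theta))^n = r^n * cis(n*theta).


r^2 = 3^2 = 9
n*theta = 2*16° = 32° = 32° (mod 360)
a = 9*cos(32°) = 7.6324
b = 9*sin(32°) = 4.7693

9 cis(32°) = 7.6324 + 4.7693i


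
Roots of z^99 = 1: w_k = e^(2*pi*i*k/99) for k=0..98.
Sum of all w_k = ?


The sum of all 99th roots of unity is 0.
Geometric series: (1 - w^99)/(1 - w) = (1-1)/(1-w) = 0 since w^99 = 1, w ≠ 1.
Alternatively: coefficient of z^98 in z^99 - 1 is 0.

0


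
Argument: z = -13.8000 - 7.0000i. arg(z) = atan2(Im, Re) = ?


Re = -13.8, Im = -7
arg = atan2(-7, -13.8) = -153.1038 degrees

arg(z) = -153.1038 degrees


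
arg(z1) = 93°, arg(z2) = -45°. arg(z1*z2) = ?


arg(z1*z2) = 93° - 45° = 48°
Normalized to (-180°, 180°]: 48°

48°


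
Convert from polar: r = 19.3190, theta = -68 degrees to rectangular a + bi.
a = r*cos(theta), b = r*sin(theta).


a = 19.3190*cos(-68°) = 19.3190*0.374607 = 7.2370
b = 19.3190*sin(-68°) = 19.3190*(-0.927184) = -17.9123

7.2370 - 17.9123i


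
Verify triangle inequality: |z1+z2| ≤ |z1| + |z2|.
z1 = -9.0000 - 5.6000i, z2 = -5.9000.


|z1| = sqrt((-9)^2 + (-5.6)^2) = sqrt(112.36) = 10.6000
|z2| = sqrt((-5.9)^2 + 0^2) = sqrt(34.81) = 5.9000
z1+z2 = -14.9000 - 5.6000i
|z1+z2| = sqrt(253.37) = 15.9176
|z1|+|z2| = 10.6000 + 5.9000 = 16.5000

|z1+z2| = 15.9176 ≤ |z1|+|z2| = 16.5000 (verified)


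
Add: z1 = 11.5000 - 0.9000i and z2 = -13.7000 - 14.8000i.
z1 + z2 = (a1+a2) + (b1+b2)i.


Real: 11.5 - 13.7 = -2.2
Imag: -0.9 - 14.8 = -15.7

-2.2000 - 15.7000i


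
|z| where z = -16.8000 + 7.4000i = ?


|z| = sqrt((-16.8)^2 + 7.4^2) = sqrt(282.24 + 54.76) = sqrt(337) = 18.3576

|z| = 18.3576


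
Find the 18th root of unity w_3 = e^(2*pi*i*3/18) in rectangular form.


Angle = 360*3/18 = 60°
a = cos(60°) = 0.5000
b = sin(60°) = 0.8660

0.5000 + 0.8660i


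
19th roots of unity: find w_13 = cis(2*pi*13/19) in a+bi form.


Angle = 360*13/19 = 246.3158°
a = cos(246.3158°) = -0.4017
b = sin(246.3158°) = -0.9158

-0.4017 - 0.9158i


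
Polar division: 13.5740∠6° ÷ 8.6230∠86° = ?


r = 13.5740 / 8.6230 = 1.5742
theta = 6° - 86° = -80° = 280° (mod 360)

1.5742 cis(280°)


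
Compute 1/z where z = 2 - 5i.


|z|^2 = 4+25 = 29
1/z = (2 + 5i)/29

1/z = 0.0690 + 0.1724i


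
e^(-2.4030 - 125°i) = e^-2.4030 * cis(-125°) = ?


e^-2.4030 = 0.0904
cos(-125°) = -0.5736
sin(-125°) = -0.8192
Real = 0.0904*(-0.5736) = -0.0519
Imag = 0.0904*(-0.8192) = -0.0741

-0.0519 - 0.0741i


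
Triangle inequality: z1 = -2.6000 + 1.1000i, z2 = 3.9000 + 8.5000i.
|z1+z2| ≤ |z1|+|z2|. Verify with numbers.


|z1| = sqrt((-2.6)^2 + 1.1^2) = sqrt(7.97) = 2.8231
|z2| = sqrt(3.9^2 + 8.5^2) = sqrt(87.46) = 9.3520
z1+z2 = 1.3000 + 9.6000i
|z1+z2| = sqrt(93.85) = 9.6876
|z1|+|z2| = 2.8231 + 9.3520 = 12.1751

|z1+z2| = 9.6876 ≤ |z1|+|z2| = 12.1751 (verified)


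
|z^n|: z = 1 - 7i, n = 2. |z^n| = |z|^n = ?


|z| = sqrt(1+49) = sqrt(50) = 7.0711
|z^2| = |z|^2 = (sqrt(50))^2 = 50

|z^2| = 50


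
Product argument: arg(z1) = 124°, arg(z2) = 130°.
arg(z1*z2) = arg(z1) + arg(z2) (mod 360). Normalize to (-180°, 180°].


arg(z1*z2) = 124° + 130° = 254°
Normalized to (-180°, 180°]: -106°

-106°


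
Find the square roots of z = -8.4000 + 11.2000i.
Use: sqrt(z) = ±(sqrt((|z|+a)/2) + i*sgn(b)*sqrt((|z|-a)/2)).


|z| = sqrt(70.56+125.44) = 14.0000
sqrt((|z|+a)/2) = sqrt((14.0000+(-8.4))/2) = sqrt(2.8000) = 1.6733
sqrt((|z|-a)/2) = sqrt((14.0000-(-8.4))/2) = sqrt(11.2000) = 3.3466

±(1.6733 + 3.3466i) i.e. 1.6733 + 3.3466i and -1.6733 - 3.3466i


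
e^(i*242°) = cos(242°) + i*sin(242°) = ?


cos(242°) = -0.4695
sin(242°) = -0.8829

e^(i*242°) = -0.4695 - 0.8829i


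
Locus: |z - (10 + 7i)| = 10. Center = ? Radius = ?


|z - z0| = r is a circle with center z0 and radius r.
Center = (10, 7), radius = 10

Circle with center (10, 7) and radius 10


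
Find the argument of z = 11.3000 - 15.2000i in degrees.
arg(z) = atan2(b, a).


Re = 11.3, Im = -15.2
arg = atan2(-15.2, 11.3) = -53.3721 degrees

arg(z) = -53.3721 degrees


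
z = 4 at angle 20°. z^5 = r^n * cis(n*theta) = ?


r^5 = 4^5 = 1024
n*theta = 5*20° = 100° = 100° (mod 360)
a = 1024*cos(100°) = -177.8157
b = 1024*sin(100°) = 1008.4431

1024 cis(100°) = -177.8157 + 1008.4431i


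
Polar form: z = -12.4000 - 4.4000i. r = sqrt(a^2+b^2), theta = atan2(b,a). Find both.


r = sqrt(153.76+19.36) = sqrt(173.12) = 13.1575
theta = atan2(-4.4, -12.4) = -160.4633 degrees

r = 13.1575, theta = -160.4633 degrees


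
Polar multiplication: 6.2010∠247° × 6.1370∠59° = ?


r = 6.2010 * 6.1370 = 38.0555
theta = 247° + 59° = 306° = 306° (mod 360)

38.0555 cis(306°)


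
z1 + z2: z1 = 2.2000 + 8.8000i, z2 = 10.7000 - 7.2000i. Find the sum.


Real: 2.2 + 10.7 = 12.9
Imag: 8.8 - 7.2 = 1.6

12.9000 + 1.6000i


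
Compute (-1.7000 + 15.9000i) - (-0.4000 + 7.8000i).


Real: -1.7 + 0.4 = -1.3
Imag: 15.9 - 7.8 = 8.1

-1.3000 + 8.1000i


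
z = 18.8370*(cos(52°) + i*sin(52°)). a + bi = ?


a = 18.8370*cos(52°) = 18.8370*0.61566 = 11.5972
b = 18.8370*sin(52°) = 18.8370*0.788011 = 14.8438

11.5972 + 14.8438i


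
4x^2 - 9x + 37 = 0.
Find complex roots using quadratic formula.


disc = (-9)^2 - 4*4*37 = 81 - 592 = -511
sqrt(|disc|) = sqrt(511) = 22.6053
Real part = 9/(2*4) = 1.1250
Imag part = 22.6053/(2*4) = 2.8257

1.1250 ± 2.8257i


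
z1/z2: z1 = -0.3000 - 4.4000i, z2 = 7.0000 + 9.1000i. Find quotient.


Conjugate of z2 = 7.0000 - 9.1000i
Numerator: (-0.3000 - 4.4000i)(7.0000 - 9.1000i) = -42.1400 - 28.0700i
Denominator: 7^2 + 9.1^2 = 131.81
Result = (-42.1400 - 28.0700i)/131.81

-0.3197 - 0.2130i


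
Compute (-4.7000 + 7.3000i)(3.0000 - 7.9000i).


Real = -4.7*3 - 7.3*(-7.9) = -14.1 - (-57.67) = 43.57
Imag = -4.7*(-7.9) + 3*7.3 = 37.13 + 21.9 = 59.03

43.5700 + 59.0300i


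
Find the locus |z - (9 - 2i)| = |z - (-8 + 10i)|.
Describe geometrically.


Equal distances means the locus is the perpendicular bisector of z1 and z2.
Midpoint = ((9+(-8))/2, (-2+10)/2) = (0.5000, 4.0000)

Perpendicular bisector through (0.5000, 4.0000)


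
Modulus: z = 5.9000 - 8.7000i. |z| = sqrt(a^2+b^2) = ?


|z| = sqrt(5.9^2 + (-8.7)^2) = sqrt(34.81 + 75.69) = sqrt(110.5) = 10.5119

|z| = 10.5119


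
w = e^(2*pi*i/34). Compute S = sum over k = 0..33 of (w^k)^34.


The roots are w_k = w^k with w = e^(2*pi*i/34), and (w^k)^34 = (w^34)^k.
So S = 1 + u + u^2 + ... + u^(33) with u = w^34.
34 = 1*34 + 0, so 34 is a multiple of 34 and u = (w^34)^1 = 1.
Every one of the 34 terms equals 1: S = 34

S = 34


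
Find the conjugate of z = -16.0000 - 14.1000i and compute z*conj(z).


z_bar = -16.0000 + 14.1000i
z*z_bar = (-16)^2 + (-14.1)^2 = 256 + 198.81 = 454.81

z_bar = -16.0000 + 14.1000i, z*z_bar = 454.81


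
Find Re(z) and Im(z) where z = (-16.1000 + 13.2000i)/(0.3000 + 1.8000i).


Multiply by conjugate: (-16.1000 + 13.2000i)(0.3000 - 1.8000i) / (0.3^2 + 1.8^2)
Numerator real = -16.1*0.3 + 13.2*1.8 = 18.93
Numerator imag = 13.2*0.3 - (-16.1)*1.8 = 32.94
Denominator = 3.33
Re(z) = 18.93/3.33 = 5.6847
Im(z) = 32.94/3.33 = 9.8919

Re(z) = 5.6847, Im(z) = 9.8919


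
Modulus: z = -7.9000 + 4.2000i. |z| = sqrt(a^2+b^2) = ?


|z| = sqrt((-7.9)^2 + 4.2^2) = sqrt(62.41 + 17.64) = sqrt(80.05) = 8.9471

|z| = 8.9471


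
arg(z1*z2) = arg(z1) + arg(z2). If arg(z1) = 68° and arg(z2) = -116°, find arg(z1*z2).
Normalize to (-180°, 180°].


arg(z1*z2) = 68° - 116° = -48°
Normalized to (-180°, 180°]: -48°

-48°


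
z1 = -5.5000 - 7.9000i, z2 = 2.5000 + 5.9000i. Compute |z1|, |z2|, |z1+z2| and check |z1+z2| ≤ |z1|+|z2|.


|z1| = sqrt((-5.5)^2 + (-7.9)^2) = sqrt(92.66) = 9.6260
|z2| = sqrt(2.5^2 + 5.9^2) = sqrt(41.06) = 6.4078
z1+z2 = -3.0000 - 2.0000i
|z1+z2| = sqrt(13) = 3.6056
|z1|+|z2| = 9.6260 + 6.4078 = 16.0338

|z1+z2| = 3.6056 ≤ |z1|+|z2| = 16.0338 (verified)


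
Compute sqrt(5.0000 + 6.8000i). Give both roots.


|z| = sqrt(25+46.24) = 8.4404
sqrt((|z|+a)/2) = sqrt((8.4404+5)/2) = sqrt(6.7202) = 2.5923
sqrt((|z|-a)/2) = sqrt((8.4404-5)/2) = sqrt(1.7202) = 1.3116

±(2.5923 + 1.3116i) i.e. 2.5923 + 1.3116i and -2.5923 - 1.3116i


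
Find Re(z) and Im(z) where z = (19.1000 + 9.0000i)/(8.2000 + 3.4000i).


Multiply by conjugate: (19.1000 + 9.0000i)(8.2000 - 3.4000i) / (8.2^2 + 3.4^2)
Numerator real = 19.1*8.2 + 9*3.4 = 187.22
Numerator imag = 9*8.2 - 19.1*3.4 = 8.86
Denominator = 78.8
Re(z) = 187.22/78.8 = 2.3759
Im(z) = 8.86/78.8 = 0.1124

Re(z) = 2.3759, Im(z) = 0.1124


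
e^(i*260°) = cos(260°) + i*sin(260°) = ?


cos(260°) = -0.1736
sin(260°) = -0.9848

e^(i*260°) = -0.1736 - 0.9848i


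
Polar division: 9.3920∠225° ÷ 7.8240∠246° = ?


r = 9.3920 / 7.8240 = 1.2004
theta = 225° - 246° = -21° = 339° (mod 360)

1.2004 cis(339°)


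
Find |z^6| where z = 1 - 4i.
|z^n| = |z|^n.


|z| = sqrt(1+16) = sqrt(17) = 4.1231
|z^6| = |z|^6 = (sqrt(17))^6 = 17^3 = 4913

|z^6| = 4913


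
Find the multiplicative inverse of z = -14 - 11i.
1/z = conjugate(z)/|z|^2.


|z|^2 = 196+121 = 317
1/z = (-14 + 11i)/317

1/z = -0.0442 + 0.0347i


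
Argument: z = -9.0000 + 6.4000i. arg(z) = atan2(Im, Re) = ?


Re = -9, Im = 6.4
arg = atan2(6.4, -9) = 144.5829 degrees

arg(z) = 144.5829 degrees


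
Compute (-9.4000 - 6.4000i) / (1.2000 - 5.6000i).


Conjugate of z2 = 1.2000 + 5.6000i
Numerator: (-9.4000 - 6.4000i)(1.2000 + 5.6000i) = 24.5600 - 60.3200i
Denominator: 1.2^2 + (-5.6)^2 = 32.8
Result = (24.5600 - 60.3200i)/32.8

0.7488 - 1.8390i


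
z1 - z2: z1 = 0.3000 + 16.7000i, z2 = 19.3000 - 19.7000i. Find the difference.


Real: 0.3 - 19.3 = -19
Imag: 16.7 + 19.7 = 36.4

-19.0000 + 36.4000i


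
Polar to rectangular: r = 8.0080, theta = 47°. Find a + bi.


a = 8.0080*cos(47°) = 8.0080*0.681998 = 5.4614
b = 8.0080*sin(47°) = 8.0080*0.73135 = 5.8567

5.4614 + 5.8567i


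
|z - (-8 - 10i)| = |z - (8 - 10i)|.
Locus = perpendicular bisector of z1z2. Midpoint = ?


Equal distances means the locus is the perpendicular bisector of z1 and z2.
Midpoint = ((-8+8)/2, (-10+(-10))/2) = (0, -10.0000)

Perpendicular bisector through (0, -10.0000)


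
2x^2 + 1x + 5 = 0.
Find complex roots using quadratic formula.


disc = 1^2 - 4*2*5 = 1 - 40 = -39
sqrt(|disc|) = sqrt(39) = 6.2450
Real part = -1/(2*2) = -0.2500
Imag part = 6.2450/(2*2) = 1.5612

-0.2500 ± 1.5612i


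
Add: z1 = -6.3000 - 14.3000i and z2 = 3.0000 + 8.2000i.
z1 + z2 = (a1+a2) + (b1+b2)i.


Real: -6.3 + 3 = -3.3
Imag: -14.3 + 8.2 = -6.1

-3.3000 - 6.1000i


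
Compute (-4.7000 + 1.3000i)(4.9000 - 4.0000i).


Real = -4.7*4.9 - 1.3*(-4) = -23.03 - (-5.2) = -17.83
Imag = -4.7*(-4) + 4.9*1.3 = 18.8 + 6.37 = 25.17

-17.8300 + 25.1700i


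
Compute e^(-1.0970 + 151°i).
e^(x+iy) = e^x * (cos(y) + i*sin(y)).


e^-1.0970 = 0.3339
cos(151°) = -0.8746
sin(151°) = 0.4848
Real = 0.3339*(-0.8746) = -0.2920
Imag = 0.3339*0.4848 = 0.1619

-0.2920 + 0.1619i


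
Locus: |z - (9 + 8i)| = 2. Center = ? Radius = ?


|z - z0| = r is a circle with center z0 and radius r.
Center = (9, 8), radius = 2

Circle with center (9, 8) and radius 2


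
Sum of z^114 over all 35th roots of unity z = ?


The roots are w_k = w^k with w = e^(2*pi*i/35), and (w^k)^114 = (w^114)^k.
So S = 1 + u + u^2 + ... + u^(34) with u = w^114.
114 = 3*35 + 9, so 114 is not a multiple of 35: u = (w^35)^3 * w^9 = w^9 ≠ 1 (w is a primitive 35th root), while u^35 = (w^35)^114 = 1.
Geometric series: S = (1 - u^35)/(1 - u) = (1 - 1)/(1 - u) = 0

S = 0


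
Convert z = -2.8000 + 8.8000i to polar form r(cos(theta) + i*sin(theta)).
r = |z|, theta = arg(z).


r = sqrt(7.84+77.44) = sqrt(85.28) = 9.2347
theta = atan2(8.8, -2.8) = 107.6501 degrees

r = 9.2347, theta = 107.6501 degrees


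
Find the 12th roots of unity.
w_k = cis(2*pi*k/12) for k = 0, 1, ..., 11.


The 12th roots of unity are cis(360k/12°) for k=0..11
Angle step = 360/12 = 30°
Primitive root: cis(30°)
Primitive root = 0.8660 + 0.5000i

12 roots at angles: 0°, 30°, 60°, 90°, 120°, 150°, 180°, 210°, 240°, 270°, 300°, 330°


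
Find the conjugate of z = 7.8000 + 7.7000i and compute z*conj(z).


z_bar = 7.8000 - 7.7000i
z*z_bar = 7.8^2 + 7.7^2 = 60.84 + 59.29 = 120.13

z_bar = 7.8000 - 7.7000i, z*z_bar = 120.13


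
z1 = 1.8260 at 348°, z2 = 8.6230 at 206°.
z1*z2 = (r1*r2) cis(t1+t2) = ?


r = 1.8260 * 8.6230 = 15.7456
theta = 348° + 206° = 554° = 194° (mod 360)

15.7456 cis(194°)


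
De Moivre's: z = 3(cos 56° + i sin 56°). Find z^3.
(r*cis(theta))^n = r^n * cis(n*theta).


r^3 = 3^3 = 27
n*theta = 3*56° = 168° = 168° (mod 360)
a = 27*cos(168°) = -26.4100
b = 27*sin(168°) = 5.6136

27 cis(168°) = -26.4100 + 5.6136i


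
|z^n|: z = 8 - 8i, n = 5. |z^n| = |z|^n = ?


|z| = sqrt(64+64) = sqrt(128) = 11.3137
|z^5| = |z|^5 = (sqrt(128))^5 = 128^2 * sqrt(128) = 16384*sqrt(128)

|z^5| = 16384*sqrt(128) ≈ 185363.8000


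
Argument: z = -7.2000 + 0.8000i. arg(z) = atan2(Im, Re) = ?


Re = -7.2, Im = 0.8
arg = atan2(0.8, -7.2) = 173.6598 degrees

arg(z) = 173.6598 degrees


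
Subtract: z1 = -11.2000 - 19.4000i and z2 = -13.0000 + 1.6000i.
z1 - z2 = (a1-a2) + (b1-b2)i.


Real: -11.2 + 13 = 1.8
Imag: -19.4 - 1.6 = -21

1.8000 - 21.0000i


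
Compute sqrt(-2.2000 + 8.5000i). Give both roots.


|z| = sqrt(4.84+72.25) = 8.7801
sqrt((|z|+a)/2) = sqrt((8.7801+(-2.2))/2) = sqrt(3.2900) = 1.8138
sqrt((|z|-a)/2) = sqrt((8.7801-(-2.2))/2) = sqrt(5.4900) = 2.3431

±(1.8138 + 2.3431i) i.e. 1.8138 + 2.3431i and -1.8138 - 2.3431i


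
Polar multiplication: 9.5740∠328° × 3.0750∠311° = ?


r = 9.5740 * 3.0750 = 29.4401
theta = 328° + 311° = 639° = 279° (mod 360)

29.4401 cis(279°)


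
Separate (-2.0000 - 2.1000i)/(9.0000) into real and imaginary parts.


Multiply by conjugate: (-2.0000 - 2.1000i)(9.0000) / (9^2 + 0^2)
Numerator real = -2*9 - (2.1)*0 = -18
Numerator imag = -2.1*9 - (-2)*0 = -18.9
Denominator = 81
Re(z) = -18/81 = -0.2222
Im(z) = -18.9/81 = -0.2333

Re(z) = -0.2222, Im(z) = -0.2333


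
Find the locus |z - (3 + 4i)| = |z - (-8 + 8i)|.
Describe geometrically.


Equal distances means the locus is the perpendicular bisector of z1 and z2.
Midpoint = ((3+(-8))/2, (4+8)/2) = (-2.5000, 6.0000)

Perpendicular bisector through (-2.5000, 6.0000)


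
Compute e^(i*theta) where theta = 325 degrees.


cos(325°) = 0.8192
sin(325°) = -0.5736

e^(i*325°) = 0.8192 - 0.5736i


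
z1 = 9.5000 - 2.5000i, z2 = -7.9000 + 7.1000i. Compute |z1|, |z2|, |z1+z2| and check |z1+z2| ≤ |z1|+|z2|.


|z1| = sqrt(9.5^2 + (-2.5)^2) = sqrt(96.5) = 9.8234
|z2| = sqrt((-7.9)^2 + 7.1^2) = sqrt(112.82) = 10.6217
z1+z2 = 1.6000 + 4.6000i
|z1+z2| = sqrt(23.72) = 4.8703
|z1|+|z2| = 9.8234 + 10.6217 = 20.4451

|z1+z2| = 4.8703 ≤ |z1|+|z2| = 20.4451 (verified)


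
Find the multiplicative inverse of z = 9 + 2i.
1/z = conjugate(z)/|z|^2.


|z|^2 = 81+4 = 85
1/z = (9 - 2i)/85

1/z = 0.1059 - 0.0235i


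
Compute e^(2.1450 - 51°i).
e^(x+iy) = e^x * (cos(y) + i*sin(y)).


e^2.1450 = 8.5420
cos(-51°) = 0.62932
sin(-51°) = -0.77715
Real = 8.5420*0.62932 = 5.3757
Imag = 8.5420*(-0.77715) = -6.6384

5.3757 - 6.6384i


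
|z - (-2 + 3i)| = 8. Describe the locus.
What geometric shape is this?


|z - z0| = r is a circle with center z0 and radius r.
Center = (-2, 3), radius = 8

Circle with center (-2, 3) and radius 8


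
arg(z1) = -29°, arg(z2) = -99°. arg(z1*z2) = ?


arg(z1*z2) = -29° - 99° = -128°
Normalized to (-180°, 180°]: -128°

-128°


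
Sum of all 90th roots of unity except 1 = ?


With w = e^(2*pi*i/90), all 90 of the 90th roots of unity w^0 = 1, w, ..., w^(89) sum to 0: 1 + w + ... + w^(89) = (1 - w^90)/(1 - w) = 0 since w^90 = 1, w ≠ 1.
Removing the root 1: w + w^2 + ... + w^(89) = 0 - 1 = -1

Sum = -1


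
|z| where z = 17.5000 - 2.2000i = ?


|z| = sqrt(17.5^2 + (-2.2)^2) = sqrt(306.25 + 4.84) = sqrt(311.09) = 17.6377

|z| = 17.6377


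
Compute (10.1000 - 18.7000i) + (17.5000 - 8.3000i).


Real: 10.1 + 17.5 = 27.6
Imag: -18.7 - 8.3 = -27

27.6000 - 27.0000i


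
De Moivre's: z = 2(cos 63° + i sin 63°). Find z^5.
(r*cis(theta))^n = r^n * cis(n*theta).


r^5 = 2^5 = 32
n*theta = 5*63° = 315° = 315° (mod 360)
a = 32*cos(315°) = 22.6274
b = 32*sin(315°) = -22.6274

32 cis(315°) = 22.6274 - 22.6274i


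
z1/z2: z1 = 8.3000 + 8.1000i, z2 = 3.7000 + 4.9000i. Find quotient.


Conjugate of z2 = 3.7000 - 4.9000i
Numerator: (8.3000 + 8.1000i)(3.7000 - 4.9000i) = 70.4000 - 10.7000i
Denominator: 3.7^2 + 4.9^2 = 37.7
Result = (70.4000 - 10.7000i)/37.7

1.8674 - 0.2838i


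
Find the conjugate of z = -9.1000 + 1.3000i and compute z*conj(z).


z_bar = -9.1000 - 1.3000i
z*z_bar = (-9.1)^2 + 1.3^2 = 82.81 + 1.69 = 84.5

z_bar = -9.1000 - 1.3000i, z*z_bar = 84.5


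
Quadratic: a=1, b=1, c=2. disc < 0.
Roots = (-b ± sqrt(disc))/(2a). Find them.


disc = 1^2 - 4*1*2 = 1 - 8 = -7
sqrt(|disc|) = sqrt(7) = 2.6458
Real part = -1/(2*1) = -0.5000
Imag part = 2.6458/(2*1) = 1.3229

-0.5000 ± 1.3229i


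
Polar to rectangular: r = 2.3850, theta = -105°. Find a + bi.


a = 2.3850*cos(-105°) = 2.3850*(-0.25882) = -0.6173
b = 2.3850*sin(-105°) = 2.3850*(-0.9659) = -2.3037

-0.6173 - 2.3037i


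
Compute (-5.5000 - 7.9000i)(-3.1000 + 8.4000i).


Real = -5.5*(-3.1) - (-7.9)*8.4 = 17.05 - (-66.36) = 83.41
Imag = -5.5*8.4 - (3.1)*(-7.9) = -46.2 + 24.49 = -21.71

83.4100 - 21.7100i


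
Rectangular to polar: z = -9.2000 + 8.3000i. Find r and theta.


r = sqrt(84.64+68.89) = sqrt(153.53) = 12.3907
theta = atan2(8.3, -9.2) = 137.9440 degrees

r = 12.3907, theta = 137.9440 degrees


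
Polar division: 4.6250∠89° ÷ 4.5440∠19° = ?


r = 4.6250 / 4.5440 = 1.0178
theta = 89° - 19° = 70° = 70° (mod 360)

1.0178 cis(70°)


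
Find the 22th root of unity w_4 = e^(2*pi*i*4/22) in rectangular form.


Angle = 360*4/22 = 65.4545°
a = cos(65.4545°) = 0.4154
b = sin(65.4545°) = 0.9096

0.4154 + 0.9096i


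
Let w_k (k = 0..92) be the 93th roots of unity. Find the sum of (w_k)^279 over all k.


The roots are w_k = w^k with w = e^(2*pi*i/93), and (w^k)^279 = (w^279)^k.
So S = 1 + u + u^2 + ... + u^(92) with u = w^279.
279 = 3*93 + 0, so 279 is a multiple of 93 and u = (w^93)^3 = 1.
Every one of the 93 terms equals 1: S = 93

S = 93


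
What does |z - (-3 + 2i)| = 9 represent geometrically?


|z - z0| = r is a circle with center z0 and radius r.
Center = (-3, 2), radius = 9

Circle with center (-3, 2) and radius 9


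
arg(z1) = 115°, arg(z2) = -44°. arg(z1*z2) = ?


arg(z1*z2) = 115° - 44° = 71°
Normalized to (-180°, 180°]: 71°

71°


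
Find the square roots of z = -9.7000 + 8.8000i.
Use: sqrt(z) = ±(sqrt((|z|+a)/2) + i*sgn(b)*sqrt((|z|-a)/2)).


|z| = sqrt(94.09+77.44) = 13.0969
sqrt((|z|+a)/2) = sqrt((13.0969+(-9.7))/2) = sqrt(1.6985) = 1.3033
sqrt((|z|-a)/2) = sqrt((13.0969-(-9.7))/2) = sqrt(11.3985) = 3.3762

±(1.3033 + 3.3762i) i.e. 1.3033 + 3.3762i and -1.3033 - 3.3762i


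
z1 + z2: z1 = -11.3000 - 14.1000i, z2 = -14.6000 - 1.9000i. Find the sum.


Real: -11.3 - 14.6 = -25.9
Imag: -14.1 - 1.9 = -16

-25.9000 - 16.0000i


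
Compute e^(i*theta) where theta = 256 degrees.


cos(256°) = -0.2419
sin(256°) = -0.9703

e^(i*256°) = -0.2419 - 0.9703i


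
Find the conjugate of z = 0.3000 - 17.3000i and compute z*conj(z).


z_bar = 0.3000 + 17.3000i
z*z_bar = 0.3^2 + (-17.3)^2 = 0.09 + 299.29 = 299.38

z_bar = 0.3000 + 17.3000i, z*z_bar = 299.38


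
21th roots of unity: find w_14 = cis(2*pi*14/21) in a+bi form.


Angle = 360*14/21 = 240°
a = cos(240°) = -0.5000
b = sin(240°) = -0.8660

-0.5000 - 0.8660i


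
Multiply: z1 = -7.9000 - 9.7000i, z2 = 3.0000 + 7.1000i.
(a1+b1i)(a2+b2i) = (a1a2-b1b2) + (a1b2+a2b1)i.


Real = -7.9*3 - (-9.7)*7.1 = -23.7 - (-68.87) = 45.17
Imag = -7.9*7.1 + 3*(-9.7) = -56.09 - (29.1) = -85.19

45.1700 - 85.1900i


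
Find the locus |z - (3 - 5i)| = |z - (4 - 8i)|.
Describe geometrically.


Equal distances means the locus is the perpendicular bisector of z1 and z2.
Midpoint = ((3+4)/2, (-5+(-8))/2) = (3.5000, -6.5000)

Perpendicular bisector through (3.5000, -6.5000)


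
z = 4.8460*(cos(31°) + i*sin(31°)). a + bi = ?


a = 4.8460*cos(31°) = 4.8460*0.85717 = 4.1538
b = 4.8460*sin(31°) = 4.8460*0.51504 = 2.4959

4.1538 + 2.4959i


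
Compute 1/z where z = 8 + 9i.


|z|^2 = 64+81 = 145
1/z = (8 - 9i)/145

1/z = 0.0552 - 0.0621i


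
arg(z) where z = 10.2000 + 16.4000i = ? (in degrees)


Re = 10.2, Im = 16.4
arg = atan2(16.4, 10.2) = 58.1204 degrees

arg(z) = 58.1204 degrees


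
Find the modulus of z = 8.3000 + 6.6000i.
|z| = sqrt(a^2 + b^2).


|z| = sqrt(8.3^2 + 6.6^2) = sqrt(68.89 + 43.56) = sqrt(112.45) = 10.6042

|z| = 10.6042


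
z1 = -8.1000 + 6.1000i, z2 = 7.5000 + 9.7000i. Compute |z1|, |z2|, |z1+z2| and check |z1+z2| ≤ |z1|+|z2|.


|z1| = sqrt((-8.1)^2 + 6.1^2) = sqrt(102.82) = 10.1400
|z2| = sqrt(7.5^2 + 9.7^2) = sqrt(150.34) = 12.2613
z1+z2 = -0.6000 + 15.8000i
|z1+z2| = sqrt(250) = 15.8114
|z1|+|z2| = 10.1400 + 12.2613 = 22.4013

|z1+z2| = 15.8114 ≤ |z1|+|z2| = 22.4013 (verified)


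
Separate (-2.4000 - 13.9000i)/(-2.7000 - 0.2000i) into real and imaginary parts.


Multiply by conjugate: (-2.4000 - 13.9000i)(-2.7000 + 0.2000i) / ((-2.7)^2 + (-0.2)^2)
Numerator real = -2.4*(-2.7) - (13.9)*(-0.2) = 9.26
Numerator imag = -13.9*(-2.7) - (-2.4)*(-0.2) = 37.05
Denominator = 7.33
Re(z) = 9.26/7.33 = 1.2633
Im(z) = 37.05/7.33 = 5.0546

Re(z) = 1.2633, Im(z) = 5.0546


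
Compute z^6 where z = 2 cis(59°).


r^6 = 2^6 = 64
n*theta = 6*59° = 354° = 354° (mod 360)
a = 64*cos(354°) = 63.6494
b = 64*sin(354°) = -6.6898

64 cis(354°) = 63.6494 - 6.6898i


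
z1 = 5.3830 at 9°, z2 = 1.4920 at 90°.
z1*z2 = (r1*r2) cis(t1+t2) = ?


r = 5.3830 * 1.4920 = 8.0314
theta = 9° + 90° = 99° = 99° (mod 360)

8.0314 cis(99°)


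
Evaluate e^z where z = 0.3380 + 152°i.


e^0.3380 = 1.4021
cos(152°) = -0.88295
sin(152°) = 0.4695
Real = 1.4021*(-0.88295) = -1.2380
Imag = 1.4021*0.4695 = 0.6583

-1.2380 + 0.6583i


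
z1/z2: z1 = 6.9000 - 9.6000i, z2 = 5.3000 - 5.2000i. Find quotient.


Conjugate of z2 = 5.3000 + 5.2000i
Numerator: (6.9000 - 9.6000i)(5.3000 + 5.2000i) = 86.4900 - 15.0000i
Denominator: 5.3^2 + (-5.2)^2 = 55.13
Result = (86.4900 - 15.0000i)/55.13

1.5688 - 0.2721i


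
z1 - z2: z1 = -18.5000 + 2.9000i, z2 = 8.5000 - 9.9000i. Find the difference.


Real: -18.5 - 8.5 = -27
Imag: 2.9 + 9.9 = 12.8

-27.0000 + 12.8000i


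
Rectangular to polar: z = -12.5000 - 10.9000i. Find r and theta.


r = sqrt(156.25+118.81) = sqrt(275.06) = 16.5849
theta = atan2(-10.9, -12.5) = -138.9116 degrees

r = 16.5849, theta = -138.9116 degrees


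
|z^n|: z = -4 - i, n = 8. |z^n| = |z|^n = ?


|z| = sqrt(16+1) = sqrt(17) = 4.1231
|z^8| = |z|^8 = (sqrt(17))^8 = 17^4 = 83521

|z^8| = 83521


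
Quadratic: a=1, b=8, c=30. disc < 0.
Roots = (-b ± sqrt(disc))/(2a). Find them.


disc = 8^2 - 4*1*30 = 64 - 120 = -56
sqrt(|disc|) = sqrt(56) = 7.4833
Real part = -8/(2*1) = -4.0000
Imag part = 7.4833/(2*1) = 3.7417

-4.0000 ± 3.7417i


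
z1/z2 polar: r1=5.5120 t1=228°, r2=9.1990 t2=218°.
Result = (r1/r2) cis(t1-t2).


r = 5.5120 / 9.1990 = 0.5992
theta = 228° - 218° = 10° = 10° (mod 360)

0.5992 cis(10°)


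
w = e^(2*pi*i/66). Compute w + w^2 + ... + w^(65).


With w = e^(2*pi*i/66), all 66 of the 66th roots of unity w^0 = 1, w, ..., w^(65) sum to 0: 1 + w + ... + w^(65) = (1 - w^66)/(1 - w) = 0 since w^66 = 1, w ≠ 1.
Removing the root 1: w + w^2 + ... + w^(65) = 0 - 1 = -1

Sum = -1


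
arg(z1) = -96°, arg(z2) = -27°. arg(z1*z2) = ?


arg(z1*z2) = -96° - 27° = -123°
Normalized to (-180°, 180°]: -123°

-123°


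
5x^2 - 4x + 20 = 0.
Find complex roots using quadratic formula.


disc = (-4)^2 - 4*5*20 = 16 - 400 = -384
sqrt(|disc|) = sqrt(384) = 19.5959
Real part = 4/(2*5) = 0.4000
Imag part = 19.5959/(2*5) = 1.9596

0.4000 ± 1.9596i


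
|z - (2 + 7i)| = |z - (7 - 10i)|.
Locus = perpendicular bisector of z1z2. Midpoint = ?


Equal distances means the locus is the perpendicular bisector of z1 and z2.
Midpoint = ((2+7)/2, (7+(-10))/2) = (4.5000, -1.5000)

Perpendicular bisector through (4.5000, -1.5000)


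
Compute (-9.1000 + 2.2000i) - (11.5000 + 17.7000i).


Real: -9.1 - 11.5 = -20.6
Imag: 2.2 - 17.7 = -15.5

-20.6000 - 15.5000i


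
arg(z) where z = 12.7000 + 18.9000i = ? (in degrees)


Re = 12.7, Im = 18.9
arg = atan2(18.9, 12.7) = 56.1006 degrees

arg(z) = 56.1006 degrees


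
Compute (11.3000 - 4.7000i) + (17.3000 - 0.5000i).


Real: 11.3 + 17.3 = 28.6
Imag: -4.7 - 0.5 = -5.2

28.6000 - 5.2000i


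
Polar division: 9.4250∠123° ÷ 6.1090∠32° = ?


r = 9.4250 / 6.1090 = 1.5428
theta = 123° - 32° = 91° = 91° (mod 360)

1.5428 cis(91°)
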